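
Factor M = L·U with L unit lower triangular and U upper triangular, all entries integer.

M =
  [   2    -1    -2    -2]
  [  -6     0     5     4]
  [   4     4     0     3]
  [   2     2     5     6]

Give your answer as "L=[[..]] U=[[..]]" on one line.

L=[[1,0,0,0],[-3,1,0,0],[2,-2,1,0],[1,-1,3,1]] U=[[2,-1,-2,-2],[0,-3,-1,-2],[0,0,2,3],[0,0,0,-3]]

  row1 -= -3·row0 → [0,-3,-1,-2]
  row2 -= 2·row0 → [0,6,4,7]
  row3 -= 1·row0 → [0,3,7,8]
  row2 -= -2·row1 → [0,0,2,3]
  row3 -= -1·row1 → [0,0,6,6]
  row3 -= 3·row2 → [0,0,0,-3]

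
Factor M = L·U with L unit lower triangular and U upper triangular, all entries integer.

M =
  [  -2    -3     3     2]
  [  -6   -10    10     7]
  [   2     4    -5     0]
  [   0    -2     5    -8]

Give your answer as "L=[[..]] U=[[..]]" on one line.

L=[[1,0,0,0],[3,1,0,0],[-1,-1,1,0],[0,2,-3,1]] U=[[-2,-3,3,2],[0,-1,1,1],[0,0,-1,3],[0,0,0,-1]]

  R1 -= 3·R0 → [0,-1,1,1]
  R2 -= -1·R0 → [0,1,-2,2]
  R3 -= 0·R0 → [0,-2,5,-8]
  R2 -= -1·R1 → [0,0,-1,3]
  R3 -= 2·R1 → [0,0,3,-10]
  R3 -= -3·R2 → [0,0,0,-1]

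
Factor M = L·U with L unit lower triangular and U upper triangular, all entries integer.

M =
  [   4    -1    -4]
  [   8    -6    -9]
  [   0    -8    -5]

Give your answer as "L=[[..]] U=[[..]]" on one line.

  R1 -= 2·R0 → [0,-4,-1]
  R2 -= 0·R0 → [0,-8,-5]
  R2 -= 2·R1 → [0,0,-3]

L=[[1,0,0],[2,1,0],[0,2,1]] U=[[4,-1,-4],[0,-4,-1],[0,0,-3]]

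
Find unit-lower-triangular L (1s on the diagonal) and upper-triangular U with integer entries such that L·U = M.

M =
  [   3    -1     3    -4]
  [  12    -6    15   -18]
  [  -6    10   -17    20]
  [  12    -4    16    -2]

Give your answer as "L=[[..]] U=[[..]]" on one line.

L=[[1,0,0,0],[4,1,0,0],[-2,-4,1,0],[4,0,4,1]] U=[[3,-1,3,-4],[0,-2,3,-2],[0,0,1,4],[0,0,0,-2]]

  r1 -= 4·r0 → [0,-2,3,-2]
  r2 -= -2·r0 → [0,8,-11,12]
  r3 -= 4·r0 → [0,0,4,14]
  r2 -= -4·r1 → [0,0,1,4]
  r3 -= 0·r1 → [0,0,4,14]
  r3 -= 4·r2 → [0,0,0,-2]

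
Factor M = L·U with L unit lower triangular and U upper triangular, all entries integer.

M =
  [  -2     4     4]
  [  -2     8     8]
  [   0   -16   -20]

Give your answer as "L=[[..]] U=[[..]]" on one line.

L=[[1,0,0],[1,1,0],[0,-4,1]] U=[[-2,4,4],[0,4,4],[0,0,-4]]

  R1 -= 1·R0 → [0,4,4]
  R2 -= 0·R0 → [0,-16,-20]
  R2 -= -4·R1 → [0,0,-4]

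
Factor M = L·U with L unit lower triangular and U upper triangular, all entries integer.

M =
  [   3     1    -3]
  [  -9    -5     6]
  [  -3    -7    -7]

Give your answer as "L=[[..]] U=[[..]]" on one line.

  r1 -= -3·r0 → [0,-2,-3]
  r2 -= -1·r0 → [0,-6,-10]
  r2 -= 3·r1 → [0,0,-1]

L=[[1,0,0],[-3,1,0],[-1,3,1]] U=[[3,1,-3],[0,-2,-3],[0,0,-1]]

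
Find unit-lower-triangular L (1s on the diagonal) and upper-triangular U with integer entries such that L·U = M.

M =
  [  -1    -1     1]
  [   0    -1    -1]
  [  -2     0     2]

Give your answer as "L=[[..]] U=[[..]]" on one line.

L=[[1,0,0],[0,1,0],[2,-2,1]] U=[[-1,-1,1],[0,-1,-1],[0,0,-2]]

  R1 -= 0·R0 → [0,-1,-1]
  R2 -= 2·R0 → [0,2,0]
  R2 -= -2·R1 → [0,0,-2]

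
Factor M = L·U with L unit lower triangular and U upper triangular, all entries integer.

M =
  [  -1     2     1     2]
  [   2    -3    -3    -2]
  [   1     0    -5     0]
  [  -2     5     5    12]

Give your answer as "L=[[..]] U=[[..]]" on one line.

  row1 -= -2·row0 → [0,1,-1,2]
  row2 -= -1·row0 → [0,2,-4,2]
  row3 -= 2·row0 → [0,1,3,8]
  row2 -= 2·row1 → [0,0,-2,-2]
  row3 -= 1·row1 → [0,0,4,6]
  row3 -= -2·row2 → [0,0,0,2]

L=[[1,0,0,0],[-2,1,0,0],[-1,2,1,0],[2,1,-2,1]] U=[[-1,2,1,2],[0,1,-1,2],[0,0,-2,-2],[0,0,0,2]]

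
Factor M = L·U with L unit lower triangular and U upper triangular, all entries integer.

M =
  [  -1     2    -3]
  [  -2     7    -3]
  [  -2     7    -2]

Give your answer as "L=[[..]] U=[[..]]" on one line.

L=[[1,0,0],[2,1,0],[2,1,1]] U=[[-1,2,-3],[0,3,3],[0,0,1]]

  R1 -= 2·R0 → [0,3,3]
  R2 -= 2·R0 → [0,3,4]
  R2 -= 1·R1 → [0,0,1]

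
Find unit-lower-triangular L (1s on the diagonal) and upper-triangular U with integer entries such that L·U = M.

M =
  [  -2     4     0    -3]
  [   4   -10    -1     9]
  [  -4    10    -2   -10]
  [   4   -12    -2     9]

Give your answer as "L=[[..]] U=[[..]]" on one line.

  r1 -= -2·r0 → [0,-2,-1,3]
  r2 -= 2·r0 → [0,2,-2,-4]
  r3 -= -2·r0 → [0,-4,-2,3]
  r2 -= -1·r1 → [0,0,-3,-1]
  r3 -= 2·r1 → [0,0,0,-3]
  r3 -= 0·r2 → [0,0,0,-3]

L=[[1,0,0,0],[-2,1,0,0],[2,-1,1,0],[-2,2,0,1]] U=[[-2,4,0,-3],[0,-2,-1,3],[0,0,-3,-1],[0,0,0,-3]]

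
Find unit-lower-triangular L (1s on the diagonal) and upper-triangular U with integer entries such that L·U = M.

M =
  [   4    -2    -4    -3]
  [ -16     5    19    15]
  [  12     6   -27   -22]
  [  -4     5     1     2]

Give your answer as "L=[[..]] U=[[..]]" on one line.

  r1 -= -4·r0 → [0,-3,3,3]
  r2 -= 3·r0 → [0,12,-15,-13]
  r3 -= -1·r0 → [0,3,-3,-1]
  r2 -= -4·r1 → [0,0,-3,-1]
  r3 -= -1·r1 → [0,0,0,2]
  r3 -= 0·r2 → [0,0,0,2]

L=[[1,0,0,0],[-4,1,0,0],[3,-4,1,0],[-1,-1,0,1]] U=[[4,-2,-4,-3],[0,-3,3,3],[0,0,-3,-1],[0,0,0,2]]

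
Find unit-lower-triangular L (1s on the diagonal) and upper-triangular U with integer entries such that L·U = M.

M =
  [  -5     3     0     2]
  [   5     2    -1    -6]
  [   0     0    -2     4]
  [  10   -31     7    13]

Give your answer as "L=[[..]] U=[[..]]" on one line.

  r1 -= -1·r0 → [0,5,-1,-4]
  r2 -= 0·r0 → [0,0,-2,4]
  r3 -= -2·r0 → [0,-25,7,17]
  r2 -= 0·r1 → [0,0,-2,4]
  r3 -= -5·r1 → [0,0,2,-3]
  r3 -= -1·r2 → [0,0,0,1]

L=[[1,0,0,0],[-1,1,0,0],[0,0,1,0],[-2,-5,-1,1]] U=[[-5,3,0,2],[0,5,-1,-4],[0,0,-2,4],[0,0,0,1]]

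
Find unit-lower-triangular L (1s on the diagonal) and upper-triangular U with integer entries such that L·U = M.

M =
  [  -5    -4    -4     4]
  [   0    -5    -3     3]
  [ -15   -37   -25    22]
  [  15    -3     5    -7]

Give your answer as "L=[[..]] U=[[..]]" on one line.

  r1 -= 0·r0 → [0,-5,-3,3]
  r2 -= 3·r0 → [0,-25,-13,10]
  r3 -= -3·r0 → [0,-15,-7,5]
  r2 -= 5·r1 → [0,0,2,-5]
  r3 -= 3·r1 → [0,0,2,-4]
  r3 -= 1·r2 → [0,0,0,1]

L=[[1,0,0,0],[0,1,0,0],[3,5,1,0],[-3,3,1,1]] U=[[-5,-4,-4,4],[0,-5,-3,3],[0,0,2,-5],[0,0,0,1]]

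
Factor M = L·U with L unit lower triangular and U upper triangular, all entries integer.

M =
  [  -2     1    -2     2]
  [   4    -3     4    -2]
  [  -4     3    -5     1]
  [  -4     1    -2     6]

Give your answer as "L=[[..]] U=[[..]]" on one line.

  r1 -= -2·r0 → [0,-1,0,2]
  r2 -= 2·r0 → [0,1,-1,-3]
  r3 -= 2·r0 → [0,-1,2,2]
  r2 -= -1·r1 → [0,0,-1,-1]
  r3 -= 1·r1 → [0,0,2,0]
  r3 -= -2·r2 → [0,0,0,-2]

L=[[1,0,0,0],[-2,1,0,0],[2,-1,1,0],[2,1,-2,1]] U=[[-2,1,-2,2],[0,-1,0,2],[0,0,-1,-1],[0,0,0,-2]]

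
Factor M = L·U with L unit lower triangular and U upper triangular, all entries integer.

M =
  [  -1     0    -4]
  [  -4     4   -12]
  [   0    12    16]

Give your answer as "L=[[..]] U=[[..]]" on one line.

L=[[1,0,0],[4,1,0],[0,3,1]] U=[[-1,0,-4],[0,4,4],[0,0,4]]

  R1 -= 4·R0 → [0,4,4]
  R2 -= 0·R0 → [0,12,16]
  R2 -= 3·R1 → [0,0,4]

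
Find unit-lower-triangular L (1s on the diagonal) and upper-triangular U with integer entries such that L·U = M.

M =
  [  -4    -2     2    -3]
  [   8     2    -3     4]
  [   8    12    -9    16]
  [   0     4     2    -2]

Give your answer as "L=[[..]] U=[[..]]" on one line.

  R1 -= -2·R0 → [0,-2,1,-2]
  R2 -= -2·R0 → [0,8,-5,10]
  R3 -= 0·R0 → [0,4,2,-2]
  R2 -= -4·R1 → [0,0,-1,2]
  R3 -= -2·R1 → [0,0,4,-6]
  R3 -= -4·R2 → [0,0,0,2]

L=[[1,0,0,0],[-2,1,0,0],[-2,-4,1,0],[0,-2,-4,1]] U=[[-4,-2,2,-3],[0,-2,1,-2],[0,0,-1,2],[0,0,0,2]]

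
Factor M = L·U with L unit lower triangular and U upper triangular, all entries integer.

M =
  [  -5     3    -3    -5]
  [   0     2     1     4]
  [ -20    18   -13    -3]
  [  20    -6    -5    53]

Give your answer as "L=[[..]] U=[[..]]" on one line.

  R1 -= 0·R0 → [0,2,1,4]
  R2 -= 4·R0 → [0,6,-1,17]
  R3 -= -4·R0 → [0,6,-17,33]
  R2 -= 3·R1 → [0,0,-4,5]
  R3 -= 3·R1 → [0,0,-20,21]
  R3 -= 5·R2 → [0,0,0,-4]

L=[[1,0,0,0],[0,1,0,0],[4,3,1,0],[-4,3,5,1]] U=[[-5,3,-3,-5],[0,2,1,4],[0,0,-4,5],[0,0,0,-4]]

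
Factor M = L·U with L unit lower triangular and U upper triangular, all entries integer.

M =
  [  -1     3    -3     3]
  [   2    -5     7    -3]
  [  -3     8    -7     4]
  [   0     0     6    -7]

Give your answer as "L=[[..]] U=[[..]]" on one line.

L=[[1,0,0,0],[-2,1,0,0],[3,-1,1,0],[0,0,2,1]] U=[[-1,3,-3,3],[0,1,1,3],[0,0,3,-2],[0,0,0,-3]]

  row1 -= -2·row0 → [0,1,1,3]
  row2 -= 3·row0 → [0,-1,2,-5]
  row3 -= 0·row0 → [0,0,6,-7]
  row2 -= -1·row1 → [0,0,3,-2]
  row3 -= 0·row1 → [0,0,6,-7]
  row3 -= 2·row2 → [0,0,0,-3]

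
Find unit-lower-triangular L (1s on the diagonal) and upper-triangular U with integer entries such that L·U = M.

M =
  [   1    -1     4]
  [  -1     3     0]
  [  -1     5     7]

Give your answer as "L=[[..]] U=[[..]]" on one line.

  row1 -= -1·row0 → [0,2,4]
  row2 -= -1·row0 → [0,4,11]
  row2 -= 2·row1 → [0,0,3]

L=[[1,0,0],[-1,1,0],[-1,2,1]] U=[[1,-1,4],[0,2,4],[0,0,3]]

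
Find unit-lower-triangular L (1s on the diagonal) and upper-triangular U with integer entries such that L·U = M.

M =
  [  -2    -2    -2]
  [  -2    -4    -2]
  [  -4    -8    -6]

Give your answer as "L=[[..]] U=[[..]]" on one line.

  row1 -= 1·row0 → [0,-2,0]
  row2 -= 2·row0 → [0,-4,-2]
  row2 -= 2·row1 → [0,0,-2]

L=[[1,0,0],[1,1,0],[2,2,1]] U=[[-2,-2,-2],[0,-2,0],[0,0,-2]]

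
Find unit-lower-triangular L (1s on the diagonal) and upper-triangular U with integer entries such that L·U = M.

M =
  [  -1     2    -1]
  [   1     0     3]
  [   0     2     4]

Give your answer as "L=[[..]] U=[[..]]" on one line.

  R1 -= -1·R0 → [0,2,2]
  R2 -= 0·R0 → [0,2,4]
  R2 -= 1·R1 → [0,0,2]

L=[[1,0,0],[-1,1,0],[0,1,1]] U=[[-1,2,-1],[0,2,2],[0,0,2]]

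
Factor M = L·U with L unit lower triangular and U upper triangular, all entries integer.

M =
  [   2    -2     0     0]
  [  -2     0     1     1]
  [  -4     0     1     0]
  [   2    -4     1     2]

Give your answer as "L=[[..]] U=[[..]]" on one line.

  row1 -= -1·row0 → [0,-2,1,1]
  row2 -= -2·row0 → [0,-4,1,0]
  row3 -= 1·row0 → [0,-2,1,2]
  row2 -= 2·row1 → [0,0,-1,-2]
  row3 -= 1·row1 → [0,0,0,1]
  row3 -= 0·row2 → [0,0,0,1]

L=[[1,0,0,0],[-1,1,0,0],[-2,2,1,0],[1,1,0,1]] U=[[2,-2,0,0],[0,-2,1,1],[0,0,-1,-2],[0,0,0,1]]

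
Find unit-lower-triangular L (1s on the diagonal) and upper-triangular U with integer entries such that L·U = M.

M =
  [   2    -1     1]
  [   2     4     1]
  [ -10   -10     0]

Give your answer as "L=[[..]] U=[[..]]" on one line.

  r1 -= 1·r0 → [0,5,0]
  r2 -= -5·r0 → [0,-15,5]
  r2 -= -3·r1 → [0,0,5]

L=[[1,0,0],[1,1,0],[-5,-3,1]] U=[[2,-1,1],[0,5,0],[0,0,5]]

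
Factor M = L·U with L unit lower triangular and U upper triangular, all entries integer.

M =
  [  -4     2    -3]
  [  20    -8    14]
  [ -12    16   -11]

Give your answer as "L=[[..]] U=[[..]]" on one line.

L=[[1,0,0],[-5,1,0],[3,5,1]] U=[[-4,2,-3],[0,2,-1],[0,0,3]]

  r1 -= -5·r0 → [0,2,-1]
  r2 -= 3·r0 → [0,10,-2]
  r2 -= 5·r1 → [0,0,3]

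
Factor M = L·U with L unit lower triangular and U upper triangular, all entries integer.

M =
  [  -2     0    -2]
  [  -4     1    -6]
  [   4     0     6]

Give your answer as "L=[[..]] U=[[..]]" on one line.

  row1 -= 2·row0 → [0,1,-2]
  row2 -= -2·row0 → [0,0,2]
  row2 -= 0·row1 → [0,0,2]

L=[[1,0,0],[2,1,0],[-2,0,1]] U=[[-2,0,-2],[0,1,-2],[0,0,2]]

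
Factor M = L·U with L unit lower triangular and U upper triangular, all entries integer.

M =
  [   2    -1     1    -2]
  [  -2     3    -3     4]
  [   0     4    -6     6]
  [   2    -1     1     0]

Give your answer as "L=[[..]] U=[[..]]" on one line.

  r1 -= -1·r0 → [0,2,-2,2]
  r2 -= 0·r0 → [0,4,-6,6]
  r3 -= 1·r0 → [0,0,0,2]
  r2 -= 2·r1 → [0,0,-2,2]
  r3 -= 0·r1 → [0,0,0,2]
  r3 -= 0·r2 → [0,0,0,2]

L=[[1,0,0,0],[-1,1,0,0],[0,2,1,0],[1,0,0,1]] U=[[2,-1,1,-2],[0,2,-2,2],[0,0,-2,2],[0,0,0,2]]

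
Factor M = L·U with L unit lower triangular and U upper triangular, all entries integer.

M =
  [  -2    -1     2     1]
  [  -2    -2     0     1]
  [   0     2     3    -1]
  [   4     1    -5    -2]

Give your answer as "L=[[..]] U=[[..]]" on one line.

L=[[1,0,0,0],[1,1,0,0],[0,-2,1,0],[-2,1,-1,1]] U=[[-2,-1,2,1],[0,-1,-2,0],[0,0,-1,-1],[0,0,0,-1]]

  row1 -= 1·row0 → [0,-1,-2,0]
  row2 -= 0·row0 → [0,2,3,-1]
  row3 -= -2·row0 → [0,-1,-1,0]
  row2 -= -2·row1 → [0,0,-1,-1]
  row3 -= 1·row1 → [0,0,1,0]
  row3 -= -1·row2 → [0,0,0,-1]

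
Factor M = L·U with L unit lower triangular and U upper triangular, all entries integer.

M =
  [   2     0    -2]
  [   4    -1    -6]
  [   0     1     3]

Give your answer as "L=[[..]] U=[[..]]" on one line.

L=[[1,0,0],[2,1,0],[0,-1,1]] U=[[2,0,-2],[0,-1,-2],[0,0,1]]

  r1 -= 2·r0 → [0,-1,-2]
  r2 -= 0·r0 → [0,1,3]
  r2 -= -1·r1 → [0,0,1]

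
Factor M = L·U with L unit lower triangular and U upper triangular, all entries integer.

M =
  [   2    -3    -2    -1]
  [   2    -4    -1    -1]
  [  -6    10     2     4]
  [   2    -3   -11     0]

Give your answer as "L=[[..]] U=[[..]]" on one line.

  row1 -= 1·row0 → [0,-1,1,0]
  row2 -= -3·row0 → [0,1,-4,1]
  row3 -= 1·row0 → [0,0,-9,1]
  row2 -= -1·row1 → [0,0,-3,1]
  row3 -= 0·row1 → [0,0,-9,1]
  row3 -= 3·row2 → [0,0,0,-2]

L=[[1,0,0,0],[1,1,0,0],[-3,-1,1,0],[1,0,3,1]] U=[[2,-3,-2,-1],[0,-1,1,0],[0,0,-3,1],[0,0,0,-2]]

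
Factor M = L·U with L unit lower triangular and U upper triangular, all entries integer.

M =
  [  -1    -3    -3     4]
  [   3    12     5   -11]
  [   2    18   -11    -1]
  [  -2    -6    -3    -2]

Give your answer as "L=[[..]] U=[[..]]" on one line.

L=[[1,0,0,0],[-3,1,0,0],[-2,4,1,0],[2,0,-3,1]] U=[[-1,-3,-3,4],[0,3,-4,1],[0,0,-1,3],[0,0,0,-1]]

  R1 -= -3·R0 → [0,3,-4,1]
  R2 -= -2·R0 → [0,12,-17,7]
  R3 -= 2·R0 → [0,0,3,-10]
  R2 -= 4·R1 → [0,0,-1,3]
  R3 -= 0·R1 → [0,0,3,-10]
  R3 -= -3·R2 → [0,0,0,-1]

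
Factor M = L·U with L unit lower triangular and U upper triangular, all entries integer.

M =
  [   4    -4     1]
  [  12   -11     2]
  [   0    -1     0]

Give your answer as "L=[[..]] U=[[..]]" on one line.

  r1 -= 3·r0 → [0,1,-1]
  r2 -= 0·r0 → [0,-1,0]
  r2 -= -1·r1 → [0,0,-1]

L=[[1,0,0],[3,1,0],[0,-1,1]] U=[[4,-4,1],[0,1,-1],[0,0,-1]]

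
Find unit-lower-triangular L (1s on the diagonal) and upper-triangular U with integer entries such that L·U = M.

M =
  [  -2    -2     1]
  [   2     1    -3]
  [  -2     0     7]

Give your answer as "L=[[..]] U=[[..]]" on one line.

  r1 -= -1·r0 → [0,-1,-2]
  r2 -= 1·r0 → [0,2,6]
  r2 -= -2·r1 → [0,0,2]

L=[[1,0,0],[-1,1,0],[1,-2,1]] U=[[-2,-2,1],[0,-1,-2],[0,0,2]]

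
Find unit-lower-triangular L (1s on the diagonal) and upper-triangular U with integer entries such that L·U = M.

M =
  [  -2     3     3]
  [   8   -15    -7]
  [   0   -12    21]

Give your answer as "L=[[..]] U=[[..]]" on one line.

  row1 -= -4·row0 → [0,-3,5]
  row2 -= 0·row0 → [0,-12,21]
  row2 -= 4·row1 → [0,0,1]

L=[[1,0,0],[-4,1,0],[0,4,1]] U=[[-2,3,3],[0,-3,5],[0,0,1]]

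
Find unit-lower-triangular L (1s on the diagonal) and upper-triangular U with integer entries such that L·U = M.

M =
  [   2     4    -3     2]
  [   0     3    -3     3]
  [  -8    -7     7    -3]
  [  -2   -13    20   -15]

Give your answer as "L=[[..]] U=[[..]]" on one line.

  row1 -= 0·row0 → [0,3,-3,3]
  row2 -= -4·row0 → [0,9,-5,5]
  row3 -= -1·row0 → [0,-9,17,-13]
  row2 -= 3·row1 → [0,0,4,-4]
  row3 -= -3·row1 → [0,0,8,-4]
  row3 -= 2·row2 → [0,0,0,4]

L=[[1,0,0,0],[0,1,0,0],[-4,3,1,0],[-1,-3,2,1]] U=[[2,4,-3,2],[0,3,-3,3],[0,0,4,-4],[0,0,0,4]]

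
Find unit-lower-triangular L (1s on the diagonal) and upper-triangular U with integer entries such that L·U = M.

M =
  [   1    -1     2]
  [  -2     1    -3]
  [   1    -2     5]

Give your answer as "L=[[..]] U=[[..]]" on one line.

  r1 -= -2·r0 → [0,-1,1]
  r2 -= 1·r0 → [0,-1,3]
  r2 -= 1·r1 → [0,0,2]

L=[[1,0,0],[-2,1,0],[1,1,1]] U=[[1,-1,2],[0,-1,1],[0,0,2]]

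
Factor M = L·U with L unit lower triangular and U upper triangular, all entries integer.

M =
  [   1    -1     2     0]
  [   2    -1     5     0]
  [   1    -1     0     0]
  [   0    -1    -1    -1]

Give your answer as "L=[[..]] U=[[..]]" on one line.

L=[[1,0,0,0],[2,1,0,0],[1,0,1,0],[0,-1,0,1]] U=[[1,-1,2,0],[0,1,1,0],[0,0,-2,0],[0,0,0,-1]]

  row1 -= 2·row0 → [0,1,1,0]
  row2 -= 1·row0 → [0,0,-2,0]
  row3 -= 0·row0 → [0,-1,-1,-1]
  row2 -= 0·row1 → [0,0,-2,0]
  row3 -= -1·row1 → [0,0,0,-1]
  row3 -= 0·row2 → [0,0,0,-1]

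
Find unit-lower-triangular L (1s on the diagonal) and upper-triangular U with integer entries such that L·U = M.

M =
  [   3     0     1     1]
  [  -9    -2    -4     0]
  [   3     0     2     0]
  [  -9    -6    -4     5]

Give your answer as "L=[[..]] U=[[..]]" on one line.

  R1 -= -3·R0 → [0,-2,-1,3]
  R2 -= 1·R0 → [0,0,1,-1]
  R3 -= -3·R0 → [0,-6,-1,8]
  R2 -= 0·R1 → [0,0,1,-1]
  R3 -= 3·R1 → [0,0,2,-1]
  R3 -= 2·R2 → [0,0,0,1]

L=[[1,0,0,0],[-3,1,0,0],[1,0,1,0],[-3,3,2,1]] U=[[3,0,1,1],[0,-2,-1,3],[0,0,1,-1],[0,0,0,1]]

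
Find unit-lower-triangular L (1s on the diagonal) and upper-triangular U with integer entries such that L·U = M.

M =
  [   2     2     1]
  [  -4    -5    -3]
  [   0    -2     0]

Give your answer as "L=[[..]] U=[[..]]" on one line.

L=[[1,0,0],[-2,1,0],[0,2,1]] U=[[2,2,1],[0,-1,-1],[0,0,2]]

  row1 -= -2·row0 → [0,-1,-1]
  row2 -= 0·row0 → [0,-2,0]
  row2 -= 2·row1 → [0,0,2]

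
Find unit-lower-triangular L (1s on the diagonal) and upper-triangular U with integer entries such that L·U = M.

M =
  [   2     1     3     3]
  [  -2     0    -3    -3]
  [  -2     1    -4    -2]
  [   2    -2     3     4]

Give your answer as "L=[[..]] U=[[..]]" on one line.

L=[[1,0,0,0],[-1,1,0,0],[-1,2,1,0],[1,-3,0,1]] U=[[2,1,3,3],[0,1,0,0],[0,0,-1,1],[0,0,0,1]]

  r1 -= -1·r0 → [0,1,0,0]
  r2 -= -1·r0 → [0,2,-1,1]
  r3 -= 1·r0 → [0,-3,0,1]
  r2 -= 2·r1 → [0,0,-1,1]
  r3 -= -3·r1 → [0,0,0,1]
  r3 -= 0·r2 → [0,0,0,1]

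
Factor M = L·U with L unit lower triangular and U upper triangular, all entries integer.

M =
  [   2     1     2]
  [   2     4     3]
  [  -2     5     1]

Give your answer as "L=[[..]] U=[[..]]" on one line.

  row1 -= 1·row0 → [0,3,1]
  row2 -= -1·row0 → [0,6,3]
  row2 -= 2·row1 → [0,0,1]

L=[[1,0,0],[1,1,0],[-1,2,1]] U=[[2,1,2],[0,3,1],[0,0,1]]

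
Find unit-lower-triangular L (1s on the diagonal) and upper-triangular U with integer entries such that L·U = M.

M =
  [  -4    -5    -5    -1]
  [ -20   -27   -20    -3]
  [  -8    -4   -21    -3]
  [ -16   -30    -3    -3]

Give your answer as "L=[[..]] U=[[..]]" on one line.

  r1 -= 5·r0 → [0,-2,5,2]
  r2 -= 2·r0 → [0,6,-11,-1]
  r3 -= 4·r0 → [0,-10,17,1]
  r2 -= -3·r1 → [0,0,4,5]
  r3 -= 5·r1 → [0,0,-8,-9]
  r3 -= -2·r2 → [0,0,0,1]

L=[[1,0,0,0],[5,1,0,0],[2,-3,1,0],[4,5,-2,1]] U=[[-4,-5,-5,-1],[0,-2,5,2],[0,0,4,5],[0,0,0,1]]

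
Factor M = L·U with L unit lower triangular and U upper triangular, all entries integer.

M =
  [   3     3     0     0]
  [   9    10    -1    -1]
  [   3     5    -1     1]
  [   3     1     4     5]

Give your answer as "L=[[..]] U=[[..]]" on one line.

  row1 -= 3·row0 → [0,1,-1,-1]
  row2 -= 1·row0 → [0,2,-1,1]
  row3 -= 1·row0 → [0,-2,4,5]
  row2 -= 2·row1 → [0,0,1,3]
  row3 -= -2·row1 → [0,0,2,3]
  row3 -= 2·row2 → [0,0,0,-3]

L=[[1,0,0,0],[3,1,0,0],[1,2,1,0],[1,-2,2,1]] U=[[3,3,0,0],[0,1,-1,-1],[0,0,1,3],[0,0,0,-3]]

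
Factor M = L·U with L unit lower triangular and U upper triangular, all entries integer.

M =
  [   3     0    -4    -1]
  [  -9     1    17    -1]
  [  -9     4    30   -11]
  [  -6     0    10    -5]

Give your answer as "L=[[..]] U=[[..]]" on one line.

  r1 -= -3·r0 → [0,1,5,-4]
  r2 -= -3·r0 → [0,4,18,-14]
  r3 -= -2·r0 → [0,0,2,-7]
  r2 -= 4·r1 → [0,0,-2,2]
  r3 -= 0·r1 → [0,0,2,-7]
  r3 -= -1·r2 → [0,0,0,-5]

L=[[1,0,0,0],[-3,1,0,0],[-3,4,1,0],[-2,0,-1,1]] U=[[3,0,-4,-1],[0,1,5,-4],[0,0,-2,2],[0,0,0,-5]]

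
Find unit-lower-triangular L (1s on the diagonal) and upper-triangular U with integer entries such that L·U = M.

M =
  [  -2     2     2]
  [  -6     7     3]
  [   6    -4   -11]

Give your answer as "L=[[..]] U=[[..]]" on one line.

L=[[1,0,0],[3,1,0],[-3,2,1]] U=[[-2,2,2],[0,1,-3],[0,0,1]]

  R1 -= 3·R0 → [0,1,-3]
  R2 -= -3·R0 → [0,2,-5]
  R2 -= 2·R1 → [0,0,1]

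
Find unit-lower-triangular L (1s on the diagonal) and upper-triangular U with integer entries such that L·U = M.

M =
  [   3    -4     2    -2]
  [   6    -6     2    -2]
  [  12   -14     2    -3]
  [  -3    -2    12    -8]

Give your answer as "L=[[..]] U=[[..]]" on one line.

  row1 -= 2·row0 → [0,2,-2,2]
  row2 -= 4·row0 → [0,2,-6,5]
  row3 -= -1·row0 → [0,-6,14,-10]
  row2 -= 1·row1 → [0,0,-4,3]
  row3 -= -3·row1 → [0,0,8,-4]
  row3 -= -2·row2 → [0,0,0,2]

L=[[1,0,0,0],[2,1,0,0],[4,1,1,0],[-1,-3,-2,1]] U=[[3,-4,2,-2],[0,2,-2,2],[0,0,-4,3],[0,0,0,2]]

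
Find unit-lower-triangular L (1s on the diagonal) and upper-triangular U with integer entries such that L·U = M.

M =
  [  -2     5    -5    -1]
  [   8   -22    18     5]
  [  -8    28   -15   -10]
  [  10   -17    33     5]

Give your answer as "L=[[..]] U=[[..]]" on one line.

L=[[1,0,0,0],[-4,1,0,0],[4,-4,1,0],[-5,-4,0,1]] U=[[-2,5,-5,-1],[0,-2,-2,1],[0,0,-3,-2],[0,0,0,4]]

  row1 -= -4·row0 → [0,-2,-2,1]
  row2 -= 4·row0 → [0,8,5,-6]
  row3 -= -5·row0 → [0,8,8,0]
  row2 -= -4·row1 → [0,0,-3,-2]
  row3 -= -4·row1 → [0,0,0,4]
  row3 -= 0·row2 → [0,0,0,4]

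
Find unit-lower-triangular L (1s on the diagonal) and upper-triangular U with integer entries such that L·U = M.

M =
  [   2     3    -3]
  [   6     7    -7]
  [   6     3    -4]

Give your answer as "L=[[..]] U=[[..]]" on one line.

L=[[1,0,0],[3,1,0],[3,3,1]] U=[[2,3,-3],[0,-2,2],[0,0,-1]]

  row1 -= 3·row0 → [0,-2,2]
  row2 -= 3·row0 → [0,-6,5]
  row2 -= 3·row1 → [0,0,-1]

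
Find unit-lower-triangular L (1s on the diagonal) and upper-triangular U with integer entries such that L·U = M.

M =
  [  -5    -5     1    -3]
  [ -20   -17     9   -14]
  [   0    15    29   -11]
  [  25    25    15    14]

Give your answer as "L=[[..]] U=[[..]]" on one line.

L=[[1,0,0,0],[4,1,0,0],[0,5,1,0],[-5,0,5,1]] U=[[-5,-5,1,-3],[0,3,5,-2],[0,0,4,-1],[0,0,0,4]]

  row1 -= 4·row0 → [0,3,5,-2]
  row2 -= 0·row0 → [0,15,29,-11]
  row3 -= -5·row0 → [0,0,20,-1]
  row2 -= 5·row1 → [0,0,4,-1]
  row3 -= 0·row1 → [0,0,20,-1]
  row3 -= 5·row2 → [0,0,0,4]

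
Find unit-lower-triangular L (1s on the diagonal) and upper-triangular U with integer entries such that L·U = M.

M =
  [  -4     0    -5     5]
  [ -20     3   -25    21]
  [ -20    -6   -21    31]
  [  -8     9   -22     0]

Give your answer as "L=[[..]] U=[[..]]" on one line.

  row1 -= 5·row0 → [0,3,0,-4]
  row2 -= 5·row0 → [0,-6,4,6]
  row3 -= 2·row0 → [0,9,-12,-10]
  row2 -= -2·row1 → [0,0,4,-2]
  row3 -= 3·row1 → [0,0,-12,2]
  row3 -= -3·row2 → [0,0,0,-4]

L=[[1,0,0,0],[5,1,0,0],[5,-2,1,0],[2,3,-3,1]] U=[[-4,0,-5,5],[0,3,0,-4],[0,0,4,-2],[0,0,0,-4]]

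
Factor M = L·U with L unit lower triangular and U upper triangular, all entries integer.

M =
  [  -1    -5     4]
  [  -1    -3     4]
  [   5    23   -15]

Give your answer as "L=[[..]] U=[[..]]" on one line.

L=[[1,0,0],[1,1,0],[-5,-1,1]] U=[[-1,-5,4],[0,2,0],[0,0,5]]

  r1 -= 1·r0 → [0,2,0]
  r2 -= -5·r0 → [0,-2,5]
  r2 -= -1·r1 → [0,0,5]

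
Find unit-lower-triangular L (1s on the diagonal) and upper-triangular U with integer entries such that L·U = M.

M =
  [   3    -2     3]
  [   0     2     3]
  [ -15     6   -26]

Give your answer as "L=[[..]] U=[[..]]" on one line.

L=[[1,0,0],[0,1,0],[-5,-2,1]] U=[[3,-2,3],[0,2,3],[0,0,-5]]

  R1 -= 0·R0 → [0,2,3]
  R2 -= -5·R0 → [0,-4,-11]
  R2 -= -2·R1 → [0,0,-5]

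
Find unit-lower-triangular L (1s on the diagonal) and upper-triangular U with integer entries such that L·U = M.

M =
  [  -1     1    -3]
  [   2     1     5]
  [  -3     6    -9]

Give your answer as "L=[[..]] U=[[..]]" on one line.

  row1 -= -2·row0 → [0,3,-1]
  row2 -= 3·row0 → [0,3,0]
  row2 -= 1·row1 → [0,0,1]

L=[[1,0,0],[-2,1,0],[3,1,1]] U=[[-1,1,-3],[0,3,-1],[0,0,1]]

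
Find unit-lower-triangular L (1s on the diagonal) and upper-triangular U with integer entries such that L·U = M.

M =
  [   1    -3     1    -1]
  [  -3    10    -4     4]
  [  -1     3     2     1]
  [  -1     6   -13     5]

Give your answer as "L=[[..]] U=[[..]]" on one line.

L=[[1,0,0,0],[-3,1,0,0],[-1,0,1,0],[-1,3,-3,1]] U=[[1,-3,1,-1],[0,1,-1,1],[0,0,3,0],[0,0,0,1]]

  row1 -= -3·row0 → [0,1,-1,1]
  row2 -= -1·row0 → [0,0,3,0]
  row3 -= -1·row0 → [0,3,-12,4]
  row2 -= 0·row1 → [0,0,3,0]
  row3 -= 3·row1 → [0,0,-9,1]
  row3 -= -3·row2 → [0,0,0,1]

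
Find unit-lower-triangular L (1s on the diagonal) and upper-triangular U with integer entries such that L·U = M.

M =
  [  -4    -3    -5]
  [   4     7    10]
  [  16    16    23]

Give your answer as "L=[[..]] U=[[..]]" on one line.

  row1 -= -1·row0 → [0,4,5]
  row2 -= -4·row0 → [0,4,3]
  row2 -= 1·row1 → [0,0,-2]

L=[[1,0,0],[-1,1,0],[-4,1,1]] U=[[-4,-3,-5],[0,4,5],[0,0,-2]]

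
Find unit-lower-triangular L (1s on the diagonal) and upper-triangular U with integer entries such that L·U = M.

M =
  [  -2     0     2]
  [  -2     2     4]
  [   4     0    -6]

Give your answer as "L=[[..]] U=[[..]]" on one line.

L=[[1,0,0],[1,1,0],[-2,0,1]] U=[[-2,0,2],[0,2,2],[0,0,-2]]

  row1 -= 1·row0 → [0,2,2]
  row2 -= -2·row0 → [0,0,-2]
  row2 -= 0·row1 → [0,0,-2]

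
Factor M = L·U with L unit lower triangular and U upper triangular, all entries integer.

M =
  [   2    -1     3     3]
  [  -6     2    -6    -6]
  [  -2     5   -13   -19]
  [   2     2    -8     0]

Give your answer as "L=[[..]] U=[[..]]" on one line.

  r1 -= -3·r0 → [0,-1,3,3]
  r2 -= -1·r0 → [0,4,-10,-16]
  r3 -= 1·r0 → [0,3,-11,-3]
  r2 -= -4·r1 → [0,0,2,-4]
  r3 -= -3·r1 → [0,0,-2,6]
  r3 -= -1·r2 → [0,0,0,2]

L=[[1,0,0,0],[-3,1,0,0],[-1,-4,1,0],[1,-3,-1,1]] U=[[2,-1,3,3],[0,-1,3,3],[0,0,2,-4],[0,0,0,2]]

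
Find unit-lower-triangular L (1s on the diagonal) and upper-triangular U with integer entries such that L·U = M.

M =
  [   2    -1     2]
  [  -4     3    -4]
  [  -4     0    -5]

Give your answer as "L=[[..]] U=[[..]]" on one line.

  row1 -= -2·row0 → [0,1,0]
  row2 -= -2·row0 → [0,-2,-1]
  row2 -= -2·row1 → [0,0,-1]

L=[[1,0,0],[-2,1,0],[-2,-2,1]] U=[[2,-1,2],[0,1,0],[0,0,-1]]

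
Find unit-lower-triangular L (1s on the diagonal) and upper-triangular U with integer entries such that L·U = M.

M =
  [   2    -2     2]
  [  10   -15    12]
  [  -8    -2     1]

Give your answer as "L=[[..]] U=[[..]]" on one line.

  row1 -= 5·row0 → [0,-5,2]
  row2 -= -4·row0 → [0,-10,9]
  row2 -= 2·row1 → [0,0,5]

L=[[1,0,0],[5,1,0],[-4,2,1]] U=[[2,-2,2],[0,-5,2],[0,0,5]]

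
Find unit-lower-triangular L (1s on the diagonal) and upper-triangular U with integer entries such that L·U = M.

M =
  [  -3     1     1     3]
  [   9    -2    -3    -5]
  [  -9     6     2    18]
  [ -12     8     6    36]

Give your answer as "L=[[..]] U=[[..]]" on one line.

  row1 -= -3·row0 → [0,1,0,4]
  row2 -= 3·row0 → [0,3,-1,9]
  row3 -= 4·row0 → [0,4,2,24]
  row2 -= 3·row1 → [0,0,-1,-3]
  row3 -= 4·row1 → [0,0,2,8]
  row3 -= -2·row2 → [0,0,0,2]

L=[[1,0,0,0],[-3,1,0,0],[3,3,1,0],[4,4,-2,1]] U=[[-3,1,1,3],[0,1,0,4],[0,0,-1,-3],[0,0,0,2]]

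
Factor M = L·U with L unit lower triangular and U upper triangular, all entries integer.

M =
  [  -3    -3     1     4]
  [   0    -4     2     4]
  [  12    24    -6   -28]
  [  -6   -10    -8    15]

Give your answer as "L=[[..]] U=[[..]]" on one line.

  row1 -= 0·row0 → [0,-4,2,4]
  row2 -= -4·row0 → [0,12,-2,-12]
  row3 -= 2·row0 → [0,-4,-10,7]
  row2 -= -3·row1 → [0,0,4,0]
  row3 -= 1·row1 → [0,0,-12,3]
  row3 -= -3·row2 → [0,0,0,3]

L=[[1,0,0,0],[0,1,0,0],[-4,-3,1,0],[2,1,-3,1]] U=[[-3,-3,1,4],[0,-4,2,4],[0,0,4,0],[0,0,0,3]]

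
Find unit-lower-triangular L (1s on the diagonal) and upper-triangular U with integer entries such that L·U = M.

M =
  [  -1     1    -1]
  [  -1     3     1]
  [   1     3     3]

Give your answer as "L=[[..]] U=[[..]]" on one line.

  R1 -= 1·R0 → [0,2,2]
  R2 -= -1·R0 → [0,4,2]
  R2 -= 2·R1 → [0,0,-2]

L=[[1,0,0],[1,1,0],[-1,2,1]] U=[[-1,1,-1],[0,2,2],[0,0,-2]]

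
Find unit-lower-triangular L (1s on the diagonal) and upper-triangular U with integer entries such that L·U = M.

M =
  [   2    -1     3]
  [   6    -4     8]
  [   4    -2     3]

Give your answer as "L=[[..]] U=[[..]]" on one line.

L=[[1,0,0],[3,1,0],[2,0,1]] U=[[2,-1,3],[0,-1,-1],[0,0,-3]]

  r1 -= 3·r0 → [0,-1,-1]
  r2 -= 2·r0 → [0,0,-3]
  r2 -= 0·r1 → [0,0,-3]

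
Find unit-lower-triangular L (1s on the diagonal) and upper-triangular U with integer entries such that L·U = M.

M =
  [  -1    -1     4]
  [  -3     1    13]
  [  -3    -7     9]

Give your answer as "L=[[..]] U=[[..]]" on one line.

  r1 -= 3·r0 → [0,4,1]
  r2 -= 3·r0 → [0,-4,-3]
  r2 -= -1·r1 → [0,0,-2]

L=[[1,0,0],[3,1,0],[3,-1,1]] U=[[-1,-1,4],[0,4,1],[0,0,-2]]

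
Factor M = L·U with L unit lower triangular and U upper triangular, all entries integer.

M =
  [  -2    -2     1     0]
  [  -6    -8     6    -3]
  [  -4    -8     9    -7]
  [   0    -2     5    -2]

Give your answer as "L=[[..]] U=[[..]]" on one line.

  r1 -= 3·r0 → [0,-2,3,-3]
  r2 -= 2·r0 → [0,-4,7,-7]
  r3 -= 0·r0 → [0,-2,5,-2]
  r2 -= 2·r1 → [0,0,1,-1]
  r3 -= 1·r1 → [0,0,2,1]
  r3 -= 2·r2 → [0,0,0,3]

L=[[1,0,0,0],[3,1,0,0],[2,2,1,0],[0,1,2,1]] U=[[-2,-2,1,0],[0,-2,3,-3],[0,0,1,-1],[0,0,0,3]]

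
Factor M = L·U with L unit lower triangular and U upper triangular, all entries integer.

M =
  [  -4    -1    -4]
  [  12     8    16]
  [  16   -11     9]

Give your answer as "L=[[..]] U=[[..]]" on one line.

  r1 -= -3·r0 → [0,5,4]
  r2 -= -4·r0 → [0,-15,-7]
  r2 -= -3·r1 → [0,0,5]

L=[[1,0,0],[-3,1,0],[-4,-3,1]] U=[[-4,-1,-4],[0,5,4],[0,0,5]]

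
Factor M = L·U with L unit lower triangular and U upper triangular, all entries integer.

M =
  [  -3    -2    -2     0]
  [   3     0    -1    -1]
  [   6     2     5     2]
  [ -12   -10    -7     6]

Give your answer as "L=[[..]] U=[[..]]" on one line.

L=[[1,0,0,0],[-1,1,0,0],[-2,1,1,0],[4,1,1,1]] U=[[-3,-2,-2,0],[0,-2,-3,-1],[0,0,4,3],[0,0,0,4]]

  row1 -= -1·row0 → [0,-2,-3,-1]
  row2 -= -2·row0 → [0,-2,1,2]
  row3 -= 4·row0 → [0,-2,1,6]
  row2 -= 1·row1 → [0,0,4,3]
  row3 -= 1·row1 → [0,0,4,7]
  row3 -= 1·row2 → [0,0,0,4]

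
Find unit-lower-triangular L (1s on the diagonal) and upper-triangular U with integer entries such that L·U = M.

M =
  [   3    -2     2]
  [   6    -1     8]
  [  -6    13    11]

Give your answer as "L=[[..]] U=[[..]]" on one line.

L=[[1,0,0],[2,1,0],[-2,3,1]] U=[[3,-2,2],[0,3,4],[0,0,3]]

  r1 -= 2·r0 → [0,3,4]
  r2 -= -2·r0 → [0,9,15]
  r2 -= 3·r1 → [0,0,3]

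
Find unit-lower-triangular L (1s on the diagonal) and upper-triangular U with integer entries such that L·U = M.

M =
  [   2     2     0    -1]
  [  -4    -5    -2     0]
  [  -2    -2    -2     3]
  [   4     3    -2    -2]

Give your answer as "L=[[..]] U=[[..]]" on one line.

L=[[1,0,0,0],[-2,1,0,0],[-1,0,1,0],[2,1,0,1]] U=[[2,2,0,-1],[0,-1,-2,-2],[0,0,-2,2],[0,0,0,2]]

  row1 -= -2·row0 → [0,-1,-2,-2]
  row2 -= -1·row0 → [0,0,-2,2]
  row3 -= 2·row0 → [0,-1,-2,0]
  row2 -= 0·row1 → [0,0,-2,2]
  row3 -= 1·row1 → [0,0,0,2]
  row3 -= 0·row2 → [0,0,0,2]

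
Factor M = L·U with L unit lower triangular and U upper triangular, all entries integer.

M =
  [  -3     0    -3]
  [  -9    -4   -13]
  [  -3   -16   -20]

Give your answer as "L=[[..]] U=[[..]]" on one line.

  R1 -= 3·R0 → [0,-4,-4]
  R2 -= 1·R0 → [0,-16,-17]
  R2 -= 4·R1 → [0,0,-1]

L=[[1,0,0],[3,1,0],[1,4,1]] U=[[-3,0,-3],[0,-4,-4],[0,0,-1]]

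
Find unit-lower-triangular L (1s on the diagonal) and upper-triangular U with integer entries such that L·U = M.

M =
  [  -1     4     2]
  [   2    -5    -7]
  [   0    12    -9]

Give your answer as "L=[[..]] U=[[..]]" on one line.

L=[[1,0,0],[-2,1,0],[0,4,1]] U=[[-1,4,2],[0,3,-3],[0,0,3]]

  R1 -= -2·R0 → [0,3,-3]
  R2 -= 0·R0 → [0,12,-9]
  R2 -= 4·R1 → [0,0,3]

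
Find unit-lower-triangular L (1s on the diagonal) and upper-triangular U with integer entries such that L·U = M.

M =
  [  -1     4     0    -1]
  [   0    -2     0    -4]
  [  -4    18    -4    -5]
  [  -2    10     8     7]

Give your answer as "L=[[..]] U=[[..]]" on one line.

  R1 -= 0·R0 → [0,-2,0,-4]
  R2 -= 4·R0 → [0,2,-4,-1]
  R3 -= 2·R0 → [0,2,8,9]
  R2 -= -1·R1 → [0,0,-4,-5]
  R3 -= -1·R1 → [0,0,8,5]
  R3 -= -2·R2 → [0,0,0,-5]

L=[[1,0,0,0],[0,1,0,0],[4,-1,1,0],[2,-1,-2,1]] U=[[-1,4,0,-1],[0,-2,0,-4],[0,0,-4,-5],[0,0,0,-5]]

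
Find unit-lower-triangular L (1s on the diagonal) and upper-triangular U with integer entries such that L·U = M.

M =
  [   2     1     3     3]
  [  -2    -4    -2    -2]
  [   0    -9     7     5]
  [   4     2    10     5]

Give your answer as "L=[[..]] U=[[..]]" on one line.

  r1 -= -1·r0 → [0,-3,1,1]
  r2 -= 0·r0 → [0,-9,7,5]
  r3 -= 2·r0 → [0,0,4,-1]
  r2 -= 3·r1 → [0,0,4,2]
  r3 -= 0·r1 → [0,0,4,-1]
  r3 -= 1·r2 → [0,0,0,-3]

L=[[1,0,0,0],[-1,1,0,0],[0,3,1,0],[2,0,1,1]] U=[[2,1,3,3],[0,-3,1,1],[0,0,4,2],[0,0,0,-3]]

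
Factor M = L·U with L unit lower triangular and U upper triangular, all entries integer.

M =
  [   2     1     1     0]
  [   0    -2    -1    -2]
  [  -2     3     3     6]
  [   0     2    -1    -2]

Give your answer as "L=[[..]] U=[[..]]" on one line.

  R1 -= 0·R0 → [0,-2,-1,-2]
  R2 -= -1·R0 → [0,4,4,6]
  R3 -= 0·R0 → [0,2,-1,-2]
  R2 -= -2·R1 → [0,0,2,2]
  R3 -= -1·R1 → [0,0,-2,-4]
  R3 -= -1·R2 → [0,0,0,-2]

L=[[1,0,0,0],[0,1,0,0],[-1,-2,1,0],[0,-1,-1,1]] U=[[2,1,1,0],[0,-2,-1,-2],[0,0,2,2],[0,0,0,-2]]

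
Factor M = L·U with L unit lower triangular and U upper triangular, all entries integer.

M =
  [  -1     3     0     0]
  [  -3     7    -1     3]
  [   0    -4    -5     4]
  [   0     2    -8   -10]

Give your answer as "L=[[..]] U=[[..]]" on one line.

L=[[1,0,0,0],[3,1,0,0],[0,2,1,0],[0,-1,3,1]] U=[[-1,3,0,0],[0,-2,-1,3],[0,0,-3,-2],[0,0,0,-1]]

  row1 -= 3·row0 → [0,-2,-1,3]
  row2 -= 0·row0 → [0,-4,-5,4]
  row3 -= 0·row0 → [0,2,-8,-10]
  row2 -= 2·row1 → [0,0,-3,-2]
  row3 -= -1·row1 → [0,0,-9,-7]
  row3 -= 3·row2 → [0,0,0,-1]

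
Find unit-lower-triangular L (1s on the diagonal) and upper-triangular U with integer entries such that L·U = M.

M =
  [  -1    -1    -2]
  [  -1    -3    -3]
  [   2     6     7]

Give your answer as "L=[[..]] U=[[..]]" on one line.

  R1 -= 1·R0 → [0,-2,-1]
  R2 -= -2·R0 → [0,4,3]
  R2 -= -2·R1 → [0,0,1]

L=[[1,0,0],[1,1,0],[-2,-2,1]] U=[[-1,-1,-2],[0,-2,-1],[0,0,1]]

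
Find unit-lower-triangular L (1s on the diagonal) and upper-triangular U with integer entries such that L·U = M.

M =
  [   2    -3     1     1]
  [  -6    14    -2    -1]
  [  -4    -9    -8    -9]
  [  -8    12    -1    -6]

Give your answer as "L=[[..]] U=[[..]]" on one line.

  R1 -= -3·R0 → [0,5,1,2]
  R2 -= -2·R0 → [0,-15,-6,-7]
  R3 -= -4·R0 → [0,0,3,-2]
  R2 -= -3·R1 → [0,0,-3,-1]
  R3 -= 0·R1 → [0,0,3,-2]
  R3 -= -1·R2 → [0,0,0,-3]

L=[[1,0,0,0],[-3,1,0,0],[-2,-3,1,0],[-4,0,-1,1]] U=[[2,-3,1,1],[0,5,1,2],[0,0,-3,-1],[0,0,0,-3]]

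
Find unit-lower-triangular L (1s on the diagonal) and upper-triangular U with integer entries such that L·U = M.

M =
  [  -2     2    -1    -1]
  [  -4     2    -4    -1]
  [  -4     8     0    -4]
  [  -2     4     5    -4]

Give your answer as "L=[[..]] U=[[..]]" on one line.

  R1 -= 2·R0 → [0,-2,-2,1]
  R2 -= 2·R0 → [0,4,2,-2]
  R3 -= 1·R0 → [0,2,6,-3]
  R2 -= -2·R1 → [0,0,-2,0]
  R3 -= -1·R1 → [0,0,4,-2]
  R3 -= -2·R2 → [0,0,0,-2]

L=[[1,0,0,0],[2,1,0,0],[2,-2,1,0],[1,-1,-2,1]] U=[[-2,2,-1,-1],[0,-2,-2,1],[0,0,-2,0],[0,0,0,-2]]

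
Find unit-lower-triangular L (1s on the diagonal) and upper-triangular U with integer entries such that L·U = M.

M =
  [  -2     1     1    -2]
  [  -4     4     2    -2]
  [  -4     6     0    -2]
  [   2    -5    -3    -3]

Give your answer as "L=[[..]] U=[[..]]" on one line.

  R1 -= 2·R0 → [0,2,0,2]
  R2 -= 2·R0 → [0,4,-2,2]
  R3 -= -1·R0 → [0,-4,-2,-5]
  R2 -= 2·R1 → [0,0,-2,-2]
  R3 -= -2·R1 → [0,0,-2,-1]
  R3 -= 1·R2 → [0,0,0,1]

L=[[1,0,0,0],[2,1,0,0],[2,2,1,0],[-1,-2,1,1]] U=[[-2,1,1,-2],[0,2,0,2],[0,0,-2,-2],[0,0,0,1]]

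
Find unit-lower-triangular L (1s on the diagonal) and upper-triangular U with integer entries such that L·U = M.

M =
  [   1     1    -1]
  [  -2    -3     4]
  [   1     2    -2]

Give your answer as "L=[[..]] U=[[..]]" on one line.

L=[[1,0,0],[-2,1,0],[1,-1,1]] U=[[1,1,-1],[0,-1,2],[0,0,1]]

  R1 -= -2·R0 → [0,-1,2]
  R2 -= 1·R0 → [0,1,-1]
  R2 -= -1·R1 → [0,0,1]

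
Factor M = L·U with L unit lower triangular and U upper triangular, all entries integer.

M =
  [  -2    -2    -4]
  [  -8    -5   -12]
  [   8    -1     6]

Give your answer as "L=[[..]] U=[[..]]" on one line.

L=[[1,0,0],[4,1,0],[-4,-3,1]] U=[[-2,-2,-4],[0,3,4],[0,0,2]]

  R1 -= 4·R0 → [0,3,4]
  R2 -= -4·R0 → [0,-9,-10]
  R2 -= -3·R1 → [0,0,2]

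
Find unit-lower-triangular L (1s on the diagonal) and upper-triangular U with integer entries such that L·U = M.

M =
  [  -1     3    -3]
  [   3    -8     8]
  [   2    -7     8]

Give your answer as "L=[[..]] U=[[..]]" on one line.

  R1 -= -3·R0 → [0,1,-1]
  R2 -= -2·R0 → [0,-1,2]
  R2 -= -1·R1 → [0,0,1]

L=[[1,0,0],[-3,1,0],[-2,-1,1]] U=[[-1,3,-3],[0,1,-1],[0,0,1]]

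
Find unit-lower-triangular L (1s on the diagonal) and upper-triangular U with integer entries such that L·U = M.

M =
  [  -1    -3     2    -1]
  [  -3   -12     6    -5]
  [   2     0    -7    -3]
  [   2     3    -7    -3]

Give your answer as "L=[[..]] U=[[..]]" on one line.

  r1 -= 3·r0 → [0,-3,0,-2]
  r2 -= -2·r0 → [0,-6,-3,-5]
  r3 -= -2·r0 → [0,-3,-3,-5]
  r2 -= 2·r1 → [0,0,-3,-1]
  r3 -= 1·r1 → [0,0,-3,-3]
  r3 -= 1·r2 → [0,0,0,-2]

L=[[1,0,0,0],[3,1,0,0],[-2,2,1,0],[-2,1,1,1]] U=[[-1,-3,2,-1],[0,-3,0,-2],[0,0,-3,-1],[0,0,0,-2]]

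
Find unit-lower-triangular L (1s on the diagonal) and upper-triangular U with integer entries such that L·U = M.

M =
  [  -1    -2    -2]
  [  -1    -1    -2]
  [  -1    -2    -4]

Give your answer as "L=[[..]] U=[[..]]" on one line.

  R1 -= 1·R0 → [0,1,0]
  R2 -= 1·R0 → [0,0,-2]
  R2 -= 0·R1 → [0,0,-2]

L=[[1,0,0],[1,1,0],[1,0,1]] U=[[-1,-2,-2],[0,1,0],[0,0,-2]]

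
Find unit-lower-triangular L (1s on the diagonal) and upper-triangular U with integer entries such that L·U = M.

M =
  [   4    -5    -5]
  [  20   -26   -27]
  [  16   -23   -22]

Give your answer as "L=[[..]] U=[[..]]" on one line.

L=[[1,0,0],[5,1,0],[4,3,1]] U=[[4,-5,-5],[0,-1,-2],[0,0,4]]

  R1 -= 5·R0 → [0,-1,-2]
  R2 -= 4·R0 → [0,-3,-2]
  R2 -= 3·R1 → [0,0,4]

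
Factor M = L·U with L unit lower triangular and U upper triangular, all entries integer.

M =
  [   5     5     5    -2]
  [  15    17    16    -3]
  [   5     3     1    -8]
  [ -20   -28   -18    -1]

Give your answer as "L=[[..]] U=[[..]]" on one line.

  r1 -= 3·r0 → [0,2,1,3]
  r2 -= 1·r0 → [0,-2,-4,-6]
  r3 -= -4·r0 → [0,-8,2,-9]
  r2 -= -1·r1 → [0,0,-3,-3]
  r3 -= -4·r1 → [0,0,6,3]
  r3 -= -2·r2 → [0,0,0,-3]

L=[[1,0,0,0],[3,1,0,0],[1,-1,1,0],[-4,-4,-2,1]] U=[[5,5,5,-2],[0,2,1,3],[0,0,-3,-3],[0,0,0,-3]]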